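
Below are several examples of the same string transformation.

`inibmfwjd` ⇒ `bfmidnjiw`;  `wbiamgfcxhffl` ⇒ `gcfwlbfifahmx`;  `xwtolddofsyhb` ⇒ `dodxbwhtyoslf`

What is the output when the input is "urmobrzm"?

The rule is to take characters alternately from the front and the back (1st, last, 2nd, 2nd-last, ...), then move the last 3 characters to the front (rotate right by 3).
Starting from "urmobrzm": after the first operation, "umrzmrob"; after the second, "robumrzm".
(Check on "xwtolddofsyhb": → "xbwhtyoslfdod" → "dodxbwhtyoslf" ✓)

robumrzm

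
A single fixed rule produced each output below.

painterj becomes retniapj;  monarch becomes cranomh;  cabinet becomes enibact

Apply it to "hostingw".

gnitsohw

Rule — move the last character to the front, then reverse the string.
On "hostingw": the first step gives "whosting", and the second then gives "gnitsohw".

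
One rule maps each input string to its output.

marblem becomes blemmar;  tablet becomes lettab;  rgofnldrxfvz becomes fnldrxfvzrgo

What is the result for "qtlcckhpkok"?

cckhpkokqtl

The pattern: move the first 3 characters to the end (rotate left by 3).
Doing the same to "qtlcckhpkok": "cckhpkokqtl".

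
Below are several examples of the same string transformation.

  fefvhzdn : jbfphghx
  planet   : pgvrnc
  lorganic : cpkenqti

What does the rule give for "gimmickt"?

What's happening: swap the front and back halves of the string, then shift every letter 2 places forward in the alphabet (wrapping around).
"gimmickt" → "icktgimm" → "kemvikoo".

kemvikoo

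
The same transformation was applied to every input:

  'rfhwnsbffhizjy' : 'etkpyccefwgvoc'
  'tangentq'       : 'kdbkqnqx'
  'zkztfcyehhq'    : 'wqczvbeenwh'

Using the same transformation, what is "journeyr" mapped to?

rokbvogl

Looking at the pairs, the operation is to shift every letter 3 places backward in the alphabet (wrapping around), then move the first 2 characters to the end (rotate left by 2).
Starting from "journeyr": after the first operation, "glrokbvo"; after the second, "rokbvogl".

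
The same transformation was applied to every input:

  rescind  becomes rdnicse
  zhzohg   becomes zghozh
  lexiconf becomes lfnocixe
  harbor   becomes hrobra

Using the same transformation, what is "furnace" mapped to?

fecanru

Rule — move the first character to the end, then reverse the string.
Applying both steps to "furnace": "urnacef", then "fecanru".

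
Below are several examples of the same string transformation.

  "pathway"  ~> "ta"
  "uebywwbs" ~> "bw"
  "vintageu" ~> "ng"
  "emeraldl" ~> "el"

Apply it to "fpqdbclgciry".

qccy

Each output is the input with this applied: keep one character in every 3, starting at position 3 (positions 3rd, 6th, 9th, ...).
For "fpqdbclgciry" the result is "qccy".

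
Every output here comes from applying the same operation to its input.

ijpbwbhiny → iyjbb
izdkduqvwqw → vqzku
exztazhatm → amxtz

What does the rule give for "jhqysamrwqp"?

Rule — keep every other character starting from the second (positions 2nd, 4th, 6th, ...), then move the first 3 characters to the end (rotate left by 3).
On "jhqysamrwqp": the first step gives "hyarq", and the second then gives "rqhya".

rqhya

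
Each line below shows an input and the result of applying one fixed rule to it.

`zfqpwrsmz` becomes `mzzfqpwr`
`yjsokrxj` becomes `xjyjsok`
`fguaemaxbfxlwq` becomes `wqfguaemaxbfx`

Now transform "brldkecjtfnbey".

eybrldkecjtfn

Each output is the input with this applied: move the last 3 characters to the front (rotate right by 3), then delete the first character.
"brldkecjtfnbey" → "beybrldkecjtfn" → "eybrldkecjtfn".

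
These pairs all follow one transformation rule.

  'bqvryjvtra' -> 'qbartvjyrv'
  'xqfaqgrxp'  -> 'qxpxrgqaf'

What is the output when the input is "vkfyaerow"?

kvworeayf

Looking at the pairs, the operation is to reverse the string, then move the last 2 characters to the front (rotate right by 2).
Starting from "vkfyaerow": after the first operation, "woreayfkv"; after the second, "kvworeayf".
(Check on "xqfaqgrxp": → "pxrgqafqx" → "qxpxrgqaf" ✓)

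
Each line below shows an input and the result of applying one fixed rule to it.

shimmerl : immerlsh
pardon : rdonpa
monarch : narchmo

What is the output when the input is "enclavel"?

clavelen

Rule — move the first 2 characters to the end (rotate left by 2).
Applying that to "enclavel" gives "clavelen".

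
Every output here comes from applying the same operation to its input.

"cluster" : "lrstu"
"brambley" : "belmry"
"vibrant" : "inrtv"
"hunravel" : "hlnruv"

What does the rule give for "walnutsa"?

lnstuw

The rule is to sort the characters into alphabetical order, then delete the first 2 characters.
"walnutsa" → "aalnstuw" → "lnstuw".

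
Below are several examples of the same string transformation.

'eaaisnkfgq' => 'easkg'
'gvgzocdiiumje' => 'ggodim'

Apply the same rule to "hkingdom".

higo

The pattern: delete the last character, then keep every other character starting from the first (positions 1st, 3rd, 5th, ...).
Applying both steps to "hkingdom": "hkingdo", then "higo".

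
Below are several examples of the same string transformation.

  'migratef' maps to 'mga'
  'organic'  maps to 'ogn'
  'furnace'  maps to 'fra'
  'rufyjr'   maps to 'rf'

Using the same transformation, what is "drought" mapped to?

dog

The transformation: keep every other character starting from the first (positions 1st, 3rd, 5th, ...), then delete the last character.
On "drought": the first step gives "dogt", and the second then gives "dog".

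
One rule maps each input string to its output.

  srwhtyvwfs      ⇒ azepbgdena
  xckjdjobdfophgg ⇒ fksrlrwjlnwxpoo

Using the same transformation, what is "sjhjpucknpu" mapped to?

The transformation: shift every letter 8 places forward in the alphabet (wrapping around).
Doing the same to "sjhjpucknpu": "arprxcksvxc".

arprxcksvxc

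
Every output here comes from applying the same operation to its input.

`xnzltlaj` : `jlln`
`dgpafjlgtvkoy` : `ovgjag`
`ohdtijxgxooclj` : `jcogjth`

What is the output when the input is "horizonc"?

coio

In each case the input is transformed by: keep every other character starting from the second (positions 2nd, 4th, 6th, ...), then reverse the string.
"horizonc" → "coio".
(Check on "ohdtijxgxooclj": → "htjgocj" → "jcogjth" ✓)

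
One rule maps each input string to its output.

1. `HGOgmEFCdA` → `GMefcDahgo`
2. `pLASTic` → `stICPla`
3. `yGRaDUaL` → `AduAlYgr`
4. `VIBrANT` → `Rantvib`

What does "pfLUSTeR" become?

Each output is the input with this applied: move the first 3 characters to the end (rotate left by 3), then flip the case of every letter.
So "pfLUSTeR" becomes "ustErPFl".

ustErPFl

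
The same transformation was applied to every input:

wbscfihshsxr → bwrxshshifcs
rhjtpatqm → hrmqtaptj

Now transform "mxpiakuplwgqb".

xmbqgwlpukaip

Rule — move the first 2 characters to the end (rotate left by 2), then reverse the string.
Doing the same to "mxpiakuplwgqb": "xmbqgwlpukaip".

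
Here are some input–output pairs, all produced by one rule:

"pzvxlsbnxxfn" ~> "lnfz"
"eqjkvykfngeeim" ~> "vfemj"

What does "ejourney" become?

ryo

The rule is to move the first 3 characters to the end (rotate left by 3), then keep one character in every 3, starting at position 2 (positions 2nd, 5th, 8th, ...).
For "ejourney" the result is "ryo".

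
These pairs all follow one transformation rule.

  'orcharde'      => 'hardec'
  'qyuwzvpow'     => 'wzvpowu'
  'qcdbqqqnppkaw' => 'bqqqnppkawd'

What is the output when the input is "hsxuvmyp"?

uvmypx

The rule is to delete the first 2 characters, then move the first character to the end.
"hsxuvmyp" → "xuvmyp" → "uvmypx".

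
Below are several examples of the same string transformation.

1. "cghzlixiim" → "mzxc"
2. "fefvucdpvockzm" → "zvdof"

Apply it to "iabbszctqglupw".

pbcgi

Each output is the input with this applied: keep one character in every 3, starting at position 1 (positions 1st, 4th, 7th, ...), then swap the first and last characters.
Starting from "iabbszctqglupw": after the first operation, "ibcgp"; after the second, "pbcgi".
(Check on "fefvucdpvockzm": → "fvdoz" → "zvdof" ✓)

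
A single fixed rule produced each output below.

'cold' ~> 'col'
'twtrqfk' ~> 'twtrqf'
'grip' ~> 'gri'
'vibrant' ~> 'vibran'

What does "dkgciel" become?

dkgcie

The rule is to delete the last character.
For "dkgciel" the result is "dkgcie".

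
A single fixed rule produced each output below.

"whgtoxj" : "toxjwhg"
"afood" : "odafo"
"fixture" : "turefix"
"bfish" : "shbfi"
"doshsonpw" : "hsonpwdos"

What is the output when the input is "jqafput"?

The rule is to move the first 3 characters to the end (rotate left by 3).
So "jqafput" becomes "fputjqa".

fputjqa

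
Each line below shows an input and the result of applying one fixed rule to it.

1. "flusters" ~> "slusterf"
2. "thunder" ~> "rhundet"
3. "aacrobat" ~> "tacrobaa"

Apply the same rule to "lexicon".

nexicol

Rule — swap the first and last characters.
So "lexicon" becomes "nexicol".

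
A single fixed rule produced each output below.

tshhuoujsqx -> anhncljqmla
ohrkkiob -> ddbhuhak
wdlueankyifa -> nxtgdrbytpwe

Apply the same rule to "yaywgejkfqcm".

Looking at the pairs, the operation is to move the first 3 characters to the end (rotate left by 3), then shift every letter 7 places backward in the alphabet (wrapping around).
Working it through for "yaywgejkfqcm": intermediate "wgejkfqcmyay", final "pzxcdyjvfrtr".
(Check on "tshhuoujsqx": → "huoujsqxtsh" → "anhncljqmla" ✓)

pzxcdyjvfrtr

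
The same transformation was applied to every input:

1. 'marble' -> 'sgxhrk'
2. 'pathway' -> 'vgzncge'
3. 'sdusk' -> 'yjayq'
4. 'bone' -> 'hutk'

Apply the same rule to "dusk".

jayq

The pattern: shift every letter 6 places forward in the alphabet (wrapping around).
"dusk" → "jayq".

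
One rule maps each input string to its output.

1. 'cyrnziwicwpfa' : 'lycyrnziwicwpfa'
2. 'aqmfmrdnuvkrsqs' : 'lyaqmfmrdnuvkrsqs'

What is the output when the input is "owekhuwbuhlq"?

Looking at the pairs, the operation is to prepend "ly".
For "owekhuwbuhlq" the result is "lyowekhuwbuhlq".

lyowekhuwbuhlq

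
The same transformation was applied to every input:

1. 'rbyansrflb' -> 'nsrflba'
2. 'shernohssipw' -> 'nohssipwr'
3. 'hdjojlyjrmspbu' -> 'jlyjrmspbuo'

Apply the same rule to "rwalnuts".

Looking at the pairs, the operation is to delete the first 3 characters, then move the first character to the end.
For "rwalnuts", step one produces "lnuts"; step two turns that into "nutsl".

nutsl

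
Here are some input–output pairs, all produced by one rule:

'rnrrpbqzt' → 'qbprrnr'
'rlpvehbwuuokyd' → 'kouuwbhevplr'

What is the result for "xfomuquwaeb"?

Looking at the pairs, the operation is to reverse the string, then delete the first 2 characters.
On "xfomuquwaeb": the first step gives "beawuqumofx", and the second then gives "awuqumofx".
(Check on "rlpvehbwuuokyd": → "dykouuwbhevplr" → "kouuwbhevplr" ✓)

awuqumofx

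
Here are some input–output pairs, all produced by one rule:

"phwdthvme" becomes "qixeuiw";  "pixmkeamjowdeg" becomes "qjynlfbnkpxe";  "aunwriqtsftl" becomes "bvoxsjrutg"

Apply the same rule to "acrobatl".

bdspcb

Rule — delete the last 2 characters, then shift every letter 1 place forward in the alphabet (wrapping around).
"acrobatl" → "acroba" → "bdspcb".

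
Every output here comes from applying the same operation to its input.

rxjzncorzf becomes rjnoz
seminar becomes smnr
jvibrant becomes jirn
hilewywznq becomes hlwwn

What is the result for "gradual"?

Looking at the pairs, the operation is to keep every other character starting from the first (positions 1st, 3rd, 5th, ...).
Applying that to "gradual" gives "gaul".

gaul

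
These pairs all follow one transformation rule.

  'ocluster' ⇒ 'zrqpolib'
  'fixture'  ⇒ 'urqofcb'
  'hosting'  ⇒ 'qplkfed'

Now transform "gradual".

Looking at the pairs, the operation is to shift every letter 3 places backward in the alphabet (wrapping around), then sort the characters into reverse alphabetical order.
"gradual" → "doxarxi" → "xxroida".
(Check on "fixture": → "cfuqrob" → "urqofcb" ✓)

xxroida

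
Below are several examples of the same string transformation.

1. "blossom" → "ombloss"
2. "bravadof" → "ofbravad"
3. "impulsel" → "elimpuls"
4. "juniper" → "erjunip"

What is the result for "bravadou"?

The rule is to move the last 2 characters to the front (rotate right by 2).
Doing the same to "bravadou": "oubravad".

oubravad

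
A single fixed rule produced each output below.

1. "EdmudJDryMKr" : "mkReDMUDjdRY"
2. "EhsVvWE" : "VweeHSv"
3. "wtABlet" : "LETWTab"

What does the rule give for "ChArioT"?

The rule is to flip the case of every letter, then move the last 3 characters to the front (rotate right by 3).
"ChArioT" → "cHaRIOt" → "IOtcHaR".

IOtcHaR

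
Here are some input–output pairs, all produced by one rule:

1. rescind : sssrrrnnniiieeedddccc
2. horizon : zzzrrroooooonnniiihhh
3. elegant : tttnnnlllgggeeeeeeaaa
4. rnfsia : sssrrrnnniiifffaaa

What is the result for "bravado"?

vvvrrrooodddbbbaaaaaa

Rule — repeat every character 3 times, then sort the characters into reverse alphabetical order.
Doing the same to "bravado": "vvvrrrooodddbbbaaaaaa".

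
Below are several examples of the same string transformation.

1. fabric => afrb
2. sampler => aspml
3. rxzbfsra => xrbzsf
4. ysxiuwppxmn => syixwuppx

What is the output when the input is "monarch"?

Looking at the pairs, the operation is to delete the last 2 characters, then swap each adjacent pair of characters (1↔2, 3↔4, ...).
On "monarch": the first step gives "monar", and the second then gives "omanr".

omanr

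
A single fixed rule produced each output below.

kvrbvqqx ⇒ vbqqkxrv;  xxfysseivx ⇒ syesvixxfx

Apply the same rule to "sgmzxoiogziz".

xziogoizszmg

In each case the input is transformed by: move the first 3 characters to the end (rotate left by 3), then swap each adjacent pair of characters (1↔2, 3↔4, ...).
Applying both steps to "sgmzxoiogziz": "zxoiogzizsgm", then "xziogoizszmg".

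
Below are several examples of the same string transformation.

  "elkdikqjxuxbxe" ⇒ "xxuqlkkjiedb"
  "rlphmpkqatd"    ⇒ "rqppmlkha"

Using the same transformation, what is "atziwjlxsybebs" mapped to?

Looking at the pairs, the operation is to delete the last 2 characters, then sort the characters into reverse alphabetical order.
"atziwjlxsybebs" → "atziwjlxsybe" → "zyxwtsljieba".

zyxwtsljieba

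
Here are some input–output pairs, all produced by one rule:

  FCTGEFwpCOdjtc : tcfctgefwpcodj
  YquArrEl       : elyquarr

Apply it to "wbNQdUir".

Rule — move the last 2 characters to the front (rotate right by 2), then convert every letter to lowercase.
"wbNQdUir" → "irwbnqdu".

irwbnqdu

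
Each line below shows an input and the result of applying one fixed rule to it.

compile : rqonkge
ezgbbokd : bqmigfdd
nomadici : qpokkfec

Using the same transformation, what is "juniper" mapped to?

wtrplkg

Each output is the input with this applied: sort the characters into reverse alphabetical order, then shift every letter 2 places forward in the alphabet (wrapping around).
Working it through for "juniper": intermediate "urpnjie", final "wtrplkg".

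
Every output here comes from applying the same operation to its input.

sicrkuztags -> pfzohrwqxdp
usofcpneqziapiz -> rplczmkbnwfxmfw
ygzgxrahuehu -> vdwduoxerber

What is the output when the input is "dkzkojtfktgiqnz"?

ahwhlgqchqdfnkw

In each case the input is transformed by: shift every letter 3 places backward in the alphabet (wrapping around).
"dkzkojtfktgiqnz" → "ahwhlgqchqdfnkw".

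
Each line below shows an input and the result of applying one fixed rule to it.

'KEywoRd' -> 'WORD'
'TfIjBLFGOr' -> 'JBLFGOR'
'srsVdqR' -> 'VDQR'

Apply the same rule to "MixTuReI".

TUREI

The rule is to delete the first 3 characters, then convert every letter to uppercase.
On "MixTuReI": the first step gives "TuReI", and the second then gives "TUREI".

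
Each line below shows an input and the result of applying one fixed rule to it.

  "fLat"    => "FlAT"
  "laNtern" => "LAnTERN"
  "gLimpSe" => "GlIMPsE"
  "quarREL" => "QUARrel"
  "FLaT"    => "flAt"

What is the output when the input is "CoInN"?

The rule is to flip the case of every letter.
Doing the same to "CoInN": "cOiNn".

cOiNn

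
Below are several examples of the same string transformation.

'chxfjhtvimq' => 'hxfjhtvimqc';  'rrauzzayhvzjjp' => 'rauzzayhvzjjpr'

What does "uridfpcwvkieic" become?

In each case the input is transformed by: move the first character to the end.
On "uridfpcwvkieic" that produces "ridfpcwvkieicu".

ridfpcwvkieicu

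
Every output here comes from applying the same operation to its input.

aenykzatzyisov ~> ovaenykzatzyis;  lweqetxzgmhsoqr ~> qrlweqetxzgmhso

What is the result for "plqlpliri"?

The transformation: move the last 2 characters to the front (rotate right by 2).
"plqlpliri" → "riplqlpli".

riplqlpli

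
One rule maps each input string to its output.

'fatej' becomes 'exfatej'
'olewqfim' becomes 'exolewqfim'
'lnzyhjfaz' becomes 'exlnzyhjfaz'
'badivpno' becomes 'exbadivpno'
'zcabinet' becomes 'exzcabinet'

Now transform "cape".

excape

In each case the input is transformed by: prepend "ex".
On "cape" that produces "excape".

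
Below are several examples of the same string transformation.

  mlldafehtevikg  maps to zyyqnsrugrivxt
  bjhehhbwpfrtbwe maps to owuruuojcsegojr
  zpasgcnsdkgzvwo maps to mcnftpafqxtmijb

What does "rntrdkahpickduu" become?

The pattern: shift every letter 13 places forward in the alphabet (wrapping around) — i.e. ROT13.
For "rntrdkahpickduu" the result is "eageqxnucvpxqhh".

eageqxnucvpxqhh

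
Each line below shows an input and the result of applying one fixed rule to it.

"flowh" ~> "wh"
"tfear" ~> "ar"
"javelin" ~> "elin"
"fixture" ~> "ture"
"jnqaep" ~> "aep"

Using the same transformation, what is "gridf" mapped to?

The rule is to delete the first 3 characters.
So "gridf" becomes "df".

df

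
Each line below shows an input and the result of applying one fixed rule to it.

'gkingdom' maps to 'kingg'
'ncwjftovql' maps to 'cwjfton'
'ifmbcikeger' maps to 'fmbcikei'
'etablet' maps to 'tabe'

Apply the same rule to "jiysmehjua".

iysmehj

In each case the input is transformed by: delete the last 3 characters, then move the first character to the end.
Starting from "jiysmehjua": after the first operation, "jiysmeh"; after the second, "iysmehj".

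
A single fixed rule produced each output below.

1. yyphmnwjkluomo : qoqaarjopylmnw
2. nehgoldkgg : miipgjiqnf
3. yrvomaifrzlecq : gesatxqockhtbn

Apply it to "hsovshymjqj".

Each output is the input with this applied: move the last 3 characters to the front (rotate right by 3), then shift every letter 2 places forward in the alphabet (wrapping around).
For "hsovshymjqj" the result is "lsljuqxujao".

lsljuqxujao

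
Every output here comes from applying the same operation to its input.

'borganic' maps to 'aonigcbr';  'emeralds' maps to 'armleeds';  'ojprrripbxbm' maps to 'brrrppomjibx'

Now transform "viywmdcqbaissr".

awvssrqmiidcby

Rule — sort the characters into reverse alphabetical order, then swap the first and last characters.
Starting from "viywmdcqbaissr": after the first operation, "ywvssrqmiidcba"; after the second, "awvssrqmiidcby".
(Check on "emeralds": → "srmleeda" → "armleeds" ✓)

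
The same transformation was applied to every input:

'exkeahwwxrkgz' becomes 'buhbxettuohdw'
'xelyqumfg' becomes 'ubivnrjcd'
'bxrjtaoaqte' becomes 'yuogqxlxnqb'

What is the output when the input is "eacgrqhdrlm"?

bxzdoneaoij

Each output is the input with this applied: shift every letter 3 places backward in the alphabet (wrapping around).
Applying that to "eacgrqhdrlm" gives "bxzdoneaoij".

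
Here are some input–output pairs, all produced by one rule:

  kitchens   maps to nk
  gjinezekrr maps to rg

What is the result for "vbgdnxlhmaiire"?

Looking at the pairs, the operation is to swap the first and last characters, then keep only the last 2 characters.
On "vbgdnxlhmaiire" that produces "rv".
(Check on "gjinezekrr": → "rjinezekrg" → "rg" ✓)

rv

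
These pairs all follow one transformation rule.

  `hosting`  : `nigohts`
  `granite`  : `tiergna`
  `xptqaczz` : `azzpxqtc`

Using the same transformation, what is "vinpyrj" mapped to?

ryjivpn

What's happening: swap each adjacent pair of characters (1↔2, 3↔4, ...), then move the last 3 characters to the front (rotate right by 3).
So "vinpyrj" becomes "ryjivpn".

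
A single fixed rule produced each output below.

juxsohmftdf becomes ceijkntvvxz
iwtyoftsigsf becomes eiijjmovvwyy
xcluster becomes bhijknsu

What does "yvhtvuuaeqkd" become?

agjkklloqtux

The rule is to shift every letter 10 places backward in the alphabet (wrapping around), then sort the characters into alphabetical order.
On "yvhtvuuaeqkd": the first step gives "olxjlkkqugat", and the second then gives "agjkklloqtux".
(Check on "xcluster": → "nsbkijuh" → "bhijknsu" ✓)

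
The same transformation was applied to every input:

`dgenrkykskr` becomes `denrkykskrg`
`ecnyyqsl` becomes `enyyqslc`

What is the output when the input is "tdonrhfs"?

The rule is to move the first character to the end, then swap the first and last characters.
Working it through for "tdonrhfs": intermediate "donrhfst", final "tonrhfsd".

tonrhfsd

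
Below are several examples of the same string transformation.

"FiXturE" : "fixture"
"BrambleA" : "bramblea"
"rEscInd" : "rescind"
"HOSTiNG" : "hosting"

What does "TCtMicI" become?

Looking at the pairs, the operation is to convert every letter to lowercase.
On "TCtMicI" that produces "tctmici".

tctmici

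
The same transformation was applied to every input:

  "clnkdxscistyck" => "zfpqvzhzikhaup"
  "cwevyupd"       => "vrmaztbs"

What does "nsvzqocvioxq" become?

Each output is the input with this applied: shift every letter 3 places backward in the alphabet (wrapping around), then swap the front and back halves of the string.
Applying both steps to "nsvzqocvioxq": "kpswnlzsflun", then "zsflunkpswnl".

zsflunkpswnl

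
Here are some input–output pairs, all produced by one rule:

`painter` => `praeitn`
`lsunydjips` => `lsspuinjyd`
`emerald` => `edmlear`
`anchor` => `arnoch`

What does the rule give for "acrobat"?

atcarbo

The rule is to take characters alternately from the front and the back (1st, last, 2nd, 2nd-last, ...).
So "acrobat" becomes "atcarbo".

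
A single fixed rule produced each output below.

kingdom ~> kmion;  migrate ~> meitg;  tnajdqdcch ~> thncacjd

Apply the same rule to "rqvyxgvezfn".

The rule is to take characters alternately from the front and the back (1st, last, 2nd, 2nd-last, ...), then delete the last 2 characters.
Applying both steps to "rqvyxgvezfn": "rnqfvzyexvg", then "rnqfvzyex".

rnqfvzyex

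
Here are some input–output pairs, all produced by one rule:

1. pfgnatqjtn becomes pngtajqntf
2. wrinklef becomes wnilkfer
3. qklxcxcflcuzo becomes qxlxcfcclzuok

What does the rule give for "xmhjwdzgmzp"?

In each case the input is transformed by: swap each adjacent pair of characters (1↔2, 3↔4, ...), then move the first character to the end.
On "xmhjwdzgmzp": the first step gives "mxjhdwgzzmp", and the second then gives "xjhdwgzzmpm".

xjhdwgzzmpm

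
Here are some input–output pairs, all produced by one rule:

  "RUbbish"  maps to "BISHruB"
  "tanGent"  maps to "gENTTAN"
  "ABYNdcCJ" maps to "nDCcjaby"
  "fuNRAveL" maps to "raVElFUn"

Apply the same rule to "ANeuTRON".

Rule — flip the case of every letter, then move the first 3 characters to the end (rotate left by 3).
Applying both steps to "ANeuTRON": "anEUtron", then "UtronanE".

UtronanE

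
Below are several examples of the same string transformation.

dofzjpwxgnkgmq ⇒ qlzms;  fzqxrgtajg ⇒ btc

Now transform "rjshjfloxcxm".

The pattern: shift every letter 2 places forward in the alphabet (wrapping around), then keep one character in every 3, starting at position 2 (positions 2nd, 5th, 8th, ...).
Starting from "rjshjfloxcxm": after the first operation, "tlujlhnqzezo"; after the second, "llqz".

llqz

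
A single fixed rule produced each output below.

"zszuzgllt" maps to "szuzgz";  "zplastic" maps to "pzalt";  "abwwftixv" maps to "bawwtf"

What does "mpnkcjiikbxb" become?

Rule — swap each adjacent pair of characters (1↔2, 3↔4, ...), then delete the last 3 characters.
Working it through for "mpnkcjiikbxb": intermediate "pmknjciibkbx", final "pmknjciib".

pmknjciib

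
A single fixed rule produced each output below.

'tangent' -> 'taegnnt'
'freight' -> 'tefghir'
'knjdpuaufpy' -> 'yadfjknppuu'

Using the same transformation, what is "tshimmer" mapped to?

The transformation: sort the characters into alphabetical order, then move the last character to the front.
For "tshimmer", step one produces "ehimmrst"; step two turns that into "tehimmrs".

tehimmrs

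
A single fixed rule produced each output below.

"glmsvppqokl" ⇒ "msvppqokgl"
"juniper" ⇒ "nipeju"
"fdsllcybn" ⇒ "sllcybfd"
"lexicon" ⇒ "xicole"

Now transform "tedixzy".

The rule is to delete the last character, then move the first 2 characters to the end (rotate left by 2).
Working it through for "tedixzy": intermediate "tedixz", final "dixzte".
(Check on "lexicon": → "lexico" → "xicole" ✓)

dixzte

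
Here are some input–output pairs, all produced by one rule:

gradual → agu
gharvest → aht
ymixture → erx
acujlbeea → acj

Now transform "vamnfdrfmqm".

afmr

What's happening: sort the characters into alphabetical order, then keep one character in every 3, starting at position 1 (positions 1st, 4th, 7th, ...).
Applying both steps to "vamnfdrfmqm": "adffmmmnqrv", then "afmr".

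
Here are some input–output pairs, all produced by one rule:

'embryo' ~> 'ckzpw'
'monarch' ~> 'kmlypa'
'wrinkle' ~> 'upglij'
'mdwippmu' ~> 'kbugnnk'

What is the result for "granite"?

epylgr

In each case the input is transformed by: delete the last character, then shift every letter 2 places backward in the alphabet (wrapping around).
Starting from "granite": after the first operation, "granit"; after the second, "epylgr".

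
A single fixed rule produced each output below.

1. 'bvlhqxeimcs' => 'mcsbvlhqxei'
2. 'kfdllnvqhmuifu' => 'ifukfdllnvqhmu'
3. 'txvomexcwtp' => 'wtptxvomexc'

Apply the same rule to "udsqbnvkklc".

Each output is the input with this applied: move the last 3 characters to the front (rotate right by 3).
Doing the same to "udsqbnvkklc": "klcudsqbnvk".

klcudsqbnvk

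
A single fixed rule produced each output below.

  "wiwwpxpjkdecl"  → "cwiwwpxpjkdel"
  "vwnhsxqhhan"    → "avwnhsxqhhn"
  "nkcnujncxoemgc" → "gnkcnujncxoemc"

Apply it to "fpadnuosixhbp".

The transformation: move the last character to the front, then swap the first and last characters.
On "fpadnuosixhbp" that produces "bfpadnuosixhp".

bfpadnuosixhp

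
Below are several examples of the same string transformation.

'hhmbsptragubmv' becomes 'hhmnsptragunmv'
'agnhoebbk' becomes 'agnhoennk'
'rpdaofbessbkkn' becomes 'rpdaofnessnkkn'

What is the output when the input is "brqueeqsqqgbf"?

nrqueeqsqqgnf

Each output is the input with this applied: replace every "b" with "n".
Applying that to "brqueeqsqqgbf" gives "nrqueeqsqqgnf".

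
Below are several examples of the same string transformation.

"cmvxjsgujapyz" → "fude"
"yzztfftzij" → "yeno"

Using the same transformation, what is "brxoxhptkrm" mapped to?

ypwr

Rule — shift every letter 5 places forward in the alphabet (wrapping around), then keep only the last 4 characters.
Starting from "brxoxhptkrm": after the first operation, "gwctcmuypwr"; after the second, "ypwr".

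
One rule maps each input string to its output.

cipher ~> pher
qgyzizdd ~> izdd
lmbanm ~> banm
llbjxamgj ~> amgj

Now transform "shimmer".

mmer

In each case the input is transformed by: keep only the last 4 characters.
"shimmer" → "mmer".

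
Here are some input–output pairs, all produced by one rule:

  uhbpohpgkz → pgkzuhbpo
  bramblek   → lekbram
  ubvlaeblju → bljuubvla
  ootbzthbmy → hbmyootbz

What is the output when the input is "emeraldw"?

ldwemer

The pattern: swap the front and back halves of the string, then delete the first character.
"emeraldw" → "aldwemer" → "ldwemer".
(Check on "bramblek": → "blekbram" → "lekbram" ✓)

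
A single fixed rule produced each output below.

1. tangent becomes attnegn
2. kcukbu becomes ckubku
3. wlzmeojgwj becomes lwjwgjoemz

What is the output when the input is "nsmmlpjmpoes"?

snseopmjplmm

The pattern: move the first 2 characters to the end (rotate left by 2), then reverse the string.
So "nsmmlpjmpoes" becomes "snseopmjplmm".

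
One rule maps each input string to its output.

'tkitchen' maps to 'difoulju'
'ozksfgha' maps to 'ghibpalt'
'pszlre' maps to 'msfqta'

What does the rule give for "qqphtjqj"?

ukrkrrqi

What's happening: swap the front and back halves of the string, then shift every letter 1 place forward in the alphabet (wrapping around).
Applying both steps to "qqphtjqj": "tjqjqqph", then "ukrkrrqi".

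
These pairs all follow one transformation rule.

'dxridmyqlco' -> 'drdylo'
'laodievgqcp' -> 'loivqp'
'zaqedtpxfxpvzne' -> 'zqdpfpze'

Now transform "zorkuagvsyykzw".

The rule is to keep every other character starting from the first (positions 1st, 3rd, 5th, ...).
"zorkuagvsyykzw" → "zrugsyz".

zrugsyz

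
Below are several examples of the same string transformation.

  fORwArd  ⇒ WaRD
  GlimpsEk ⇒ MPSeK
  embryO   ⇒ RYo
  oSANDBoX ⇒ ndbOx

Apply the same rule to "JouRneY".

rNEy

The transformation: delete the first 3 characters, then flip the case of every letter.
Starting from "JouRneY": after the first operation, "RneY"; after the second, "rNEy".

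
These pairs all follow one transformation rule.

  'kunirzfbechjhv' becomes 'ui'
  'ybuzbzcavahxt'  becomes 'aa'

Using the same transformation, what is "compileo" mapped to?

The transformation: keep every other character starting from the second (positions 2nd, 4th, 6th, ...), then keep only the vowels.
"compileo" → "oplo" → "oo".

oo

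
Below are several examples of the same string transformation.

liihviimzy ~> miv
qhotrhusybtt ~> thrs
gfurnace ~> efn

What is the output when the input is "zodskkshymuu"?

The rule is to keep one character in every 3, starting at position 2 (positions 2nd, 5th, 8th, ...), then move the last character to the front.
On "zodskkshymuu" that produces "uokh".

uokh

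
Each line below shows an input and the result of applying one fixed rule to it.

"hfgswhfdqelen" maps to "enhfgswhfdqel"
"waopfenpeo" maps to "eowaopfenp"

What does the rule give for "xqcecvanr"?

The rule is to move the last 2 characters to the front (rotate right by 2).
Doing the same to "xqcecvanr": "nrxqcecva".

nrxqcecva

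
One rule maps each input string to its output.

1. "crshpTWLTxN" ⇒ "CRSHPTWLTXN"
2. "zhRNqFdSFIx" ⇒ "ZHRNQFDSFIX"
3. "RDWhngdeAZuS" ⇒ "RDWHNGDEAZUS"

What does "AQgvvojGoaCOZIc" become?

AQGVVOJGOACOZIC

The rule is to convert every letter to uppercase.
For "AQgvvojGoaCOZIc" the result is "AQGVVOJGOACOZIC".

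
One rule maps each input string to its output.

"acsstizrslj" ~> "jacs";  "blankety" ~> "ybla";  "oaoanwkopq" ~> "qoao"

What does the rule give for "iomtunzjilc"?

The transformation: move the first 3 characters to the end (rotate left by 3), then keep only the last 4 characters.
Applying both steps to "iomtunzjilc": "tunzjilciom", then "ciom".

ciom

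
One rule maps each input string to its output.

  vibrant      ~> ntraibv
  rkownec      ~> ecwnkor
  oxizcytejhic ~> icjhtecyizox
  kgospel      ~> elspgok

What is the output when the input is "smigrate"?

teraigsm

What's happening: reverse the string, then swap each adjacent pair of characters (1↔2, 3↔4, ...).
Applying both steps to "smigrate": "etargims", then "teraigsm".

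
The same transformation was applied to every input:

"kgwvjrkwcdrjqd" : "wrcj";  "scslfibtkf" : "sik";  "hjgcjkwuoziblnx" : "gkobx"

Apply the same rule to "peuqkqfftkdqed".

uqtq

What's happening: keep one character in every 3, starting at position 3 (positions 3rd, 6th, 9th, ...).
Applying that to "peuqkqfftkdqed" gives "uqtq".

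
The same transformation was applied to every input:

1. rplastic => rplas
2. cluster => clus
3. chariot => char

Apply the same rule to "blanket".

The transformation: delete the last 3 characters.
"blanket" → "blan".

blan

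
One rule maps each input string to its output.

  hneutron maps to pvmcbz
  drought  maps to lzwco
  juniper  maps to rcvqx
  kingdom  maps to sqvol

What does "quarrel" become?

ycizz

What's happening: shift every letter 8 places forward in the alphabet (wrapping around), then delete the last 2 characters.
Starting from "quarrel": after the first operation, "ycizzmt"; after the second, "ycizz".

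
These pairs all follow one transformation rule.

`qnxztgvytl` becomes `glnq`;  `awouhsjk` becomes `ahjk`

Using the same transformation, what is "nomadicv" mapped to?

Looking at the pairs, the operation is to sort the characters into alphabetical order, then keep only the first 4 characters.
On "nomadicv" that produces "acdi".

acdi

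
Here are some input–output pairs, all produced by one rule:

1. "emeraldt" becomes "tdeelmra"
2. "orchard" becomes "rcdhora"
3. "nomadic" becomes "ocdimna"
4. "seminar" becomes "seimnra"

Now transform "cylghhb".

ycghhlb

The rule is to sort the characters into alphabetical order, then swap the first and last characters.
Starting from "cylghhb": after the first operation, "bcghhly"; after the second, "ycghhlb".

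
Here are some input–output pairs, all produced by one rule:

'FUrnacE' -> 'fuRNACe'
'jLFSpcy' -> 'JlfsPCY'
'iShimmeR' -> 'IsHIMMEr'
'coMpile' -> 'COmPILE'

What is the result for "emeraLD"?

EMERAld

Rule — flip the case of every letter.
Doing the same to "emeraLD": "EMERAld".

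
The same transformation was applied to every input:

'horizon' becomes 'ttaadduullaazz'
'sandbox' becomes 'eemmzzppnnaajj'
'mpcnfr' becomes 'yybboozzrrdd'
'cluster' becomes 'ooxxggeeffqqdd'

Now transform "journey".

vvaaggddzzqqkk

What's happening: shift every letter 12 places forward in the alphabet (wrapping around), then double every character.
For "journey", step one produces "vagdzqk"; step two turns that into "vvaaggddzzqqkk".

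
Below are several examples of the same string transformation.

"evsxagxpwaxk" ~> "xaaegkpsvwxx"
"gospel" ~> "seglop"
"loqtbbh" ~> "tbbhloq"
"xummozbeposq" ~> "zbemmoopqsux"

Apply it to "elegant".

taeegln

The pattern: sort the characters into alphabetical order, then move the last character to the front.
Starting from "elegant": after the first operation, "aeeglnt"; after the second, "taeegln".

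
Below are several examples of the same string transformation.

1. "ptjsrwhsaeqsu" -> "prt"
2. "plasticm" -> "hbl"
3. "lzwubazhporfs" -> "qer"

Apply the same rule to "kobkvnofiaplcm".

The pattern: shift every letter 1 place backward in the alphabet (wrapping around), then keep only the last 3 characters.
For "kobkvnofiaplcm", step one produces "jnajumnehzokbl"; step two turns that into "kbl".

kbl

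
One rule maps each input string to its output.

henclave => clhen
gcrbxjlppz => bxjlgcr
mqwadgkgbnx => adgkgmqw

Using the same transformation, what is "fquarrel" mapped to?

Each output is the input with this applied: delete the last 3 characters, then move the first 3 characters to the end (rotate left by 3).
Starting from "fquarrel": after the first operation, "fquar"; after the second, "arfqu".

arfqu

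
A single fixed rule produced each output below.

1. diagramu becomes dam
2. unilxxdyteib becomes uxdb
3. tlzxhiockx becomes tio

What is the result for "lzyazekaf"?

lek

The pattern: swap each adjacent pair of characters (1↔2, 3↔4, ...), then keep one character in every 3, starting at position 2 (positions 2nd, 5th, 8th, ...).
Applying both steps to "lzyazekaf": "zlayezakf", then "lek".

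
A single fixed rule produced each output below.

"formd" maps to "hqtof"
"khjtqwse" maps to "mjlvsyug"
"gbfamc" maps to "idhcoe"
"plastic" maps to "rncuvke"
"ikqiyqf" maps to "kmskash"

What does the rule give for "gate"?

icvg

Looking at the pairs, the operation is to shift every letter 2 places forward in the alphabet (wrapping around).
Doing the same to "gate": "icvg".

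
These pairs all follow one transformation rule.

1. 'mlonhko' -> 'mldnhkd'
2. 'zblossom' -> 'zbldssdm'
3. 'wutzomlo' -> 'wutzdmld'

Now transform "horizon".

hdrizdn

In each case the input is transformed by: replace every "o" with "d".
Doing the same to "horizon": "hdrizdn".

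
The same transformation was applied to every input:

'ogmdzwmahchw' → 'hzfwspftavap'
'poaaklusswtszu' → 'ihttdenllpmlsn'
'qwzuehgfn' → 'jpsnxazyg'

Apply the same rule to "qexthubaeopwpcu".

jxqmanutxhipivn

What's happening: shift every letter 7 places backward in the alphabet (wrapping around).
Applying that to "qexthubaeopwpcu" gives "jxqmanutxhipivn".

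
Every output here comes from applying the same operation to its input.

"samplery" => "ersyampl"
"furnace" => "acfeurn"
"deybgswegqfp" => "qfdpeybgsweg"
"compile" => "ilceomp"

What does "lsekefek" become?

felkseke

Each output is the input with this applied: swap the first and last characters, then move the last 3 characters to the front (rotate right by 3).
On "lsekefek": the first step gives "ksekefel", and the second then gives "felkseke".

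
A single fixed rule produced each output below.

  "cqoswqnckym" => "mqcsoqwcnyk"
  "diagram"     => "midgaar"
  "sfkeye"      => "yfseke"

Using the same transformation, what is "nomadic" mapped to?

Each output is the input with this applied: swap each adjacent pair of characters (1↔2, 3↔4, ...), then move the last character to the front.
Applying that to "nomadic" gives "conamid".

conamid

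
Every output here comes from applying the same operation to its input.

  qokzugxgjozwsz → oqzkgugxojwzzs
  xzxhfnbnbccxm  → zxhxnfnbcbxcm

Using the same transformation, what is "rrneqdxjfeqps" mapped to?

The rule is to swap each adjacent pair of characters (1↔2, 3↔4, ...).
Applying that to "rrneqdxjfeqps" gives "rrendqjxefpqs".

rrendqjxefpqs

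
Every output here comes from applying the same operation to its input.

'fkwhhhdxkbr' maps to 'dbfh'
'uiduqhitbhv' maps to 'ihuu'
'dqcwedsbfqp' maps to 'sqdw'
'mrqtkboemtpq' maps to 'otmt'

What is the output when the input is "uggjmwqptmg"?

Each output is the input with this applied: keep one character in every 3, starting at position 1 (positions 1st, 4th, 7th, ...), then move the first 2 characters to the end (rotate left by 2).
Working it through for "uggjmwqptmg": intermediate "ujqm", final "qmuj".
(Check on "mrqtkboemtpq": → "mtot" → "otmt" ✓)

qmuj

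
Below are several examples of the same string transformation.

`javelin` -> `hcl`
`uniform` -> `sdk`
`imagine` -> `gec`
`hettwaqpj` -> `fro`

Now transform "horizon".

fgl

Looking at the pairs, the operation is to shift every letter 2 places backward in the alphabet (wrapping around), then keep one character in every 3, starting at position 1 (positions 1st, 4th, 7th, ...).
For "horizon", step one produces "fmpgxml"; step two turns that into "fgl".
(Check on "uniform": → "slgdmpk" → "sdk" ✓)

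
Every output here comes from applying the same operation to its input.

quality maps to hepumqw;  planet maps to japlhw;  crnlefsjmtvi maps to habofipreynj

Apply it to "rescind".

yejznao

The pattern: move the first 3 characters to the end (rotate left by 3), then shift every letter 4 places backward in the alphabet (wrapping around).
On "rescind": the first step gives "cindres", and the second then gives "yejznao".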